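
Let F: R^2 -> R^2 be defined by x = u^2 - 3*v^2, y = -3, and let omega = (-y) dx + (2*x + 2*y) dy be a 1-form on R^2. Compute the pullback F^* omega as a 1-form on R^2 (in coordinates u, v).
F^* omega = (6*u) du + (-18*v) dv

Using F^*(f dg) = (f ∘ F) d(g ∘ F), substitute each coordinate x_i by F_i(u, v) in f_i, and replace dx_i by d F_i = (∂F_i/∂u) du + (∂F_i/∂v) dv.
  For the x component: f_1(F) = 3; d F_1 = (2*u) du + (-6*v) dv
  For the y component: f_2(F) = 2*u^2 - 6*v^2 - 6; d F_2 = (0) du + (0) dv
Combining and collecting du, dv coefficients:
  coeff of du: 6*u
  coeff of dv: -18*v
F^* omega = (6*u) du + (-18*v) dv.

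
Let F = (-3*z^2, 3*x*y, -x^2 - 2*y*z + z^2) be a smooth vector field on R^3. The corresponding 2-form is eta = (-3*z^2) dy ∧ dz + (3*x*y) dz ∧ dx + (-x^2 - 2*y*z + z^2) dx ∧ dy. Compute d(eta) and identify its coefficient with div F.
d(eta) = (3*x - 2*y + 2*z) dx ∧ dy ∧ dz; div F = 3*x - 2*y + 2*z

For a 2-form in R^3 of the form above, applying d gives a 3-form with coefficient ∂P/∂x + ∂Q/∂y + ∂R/∂z:
  ∂P/∂x = 0
  ∂Q/∂y = 3*x
  ∂R/∂z = -2*y + 2*z
Sum = 3*x - 2*y + 2*z, which is exactly div F.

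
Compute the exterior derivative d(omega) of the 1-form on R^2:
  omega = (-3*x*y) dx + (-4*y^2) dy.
d(omega) = (3*x) dx ∧ dy

For a 1-form omega = sum_i f_i dx_i, the exterior derivative is
  d(omega) = sum_{i < j} (∂f_j/∂x_i - ∂f_i/∂x_j) dx_i ∧ dx_j.
  coefficient of dx ∧ dy: ∂f_2/∂x - ∂f_1/∂y = ∂(-4*y^2)/∂x - ∂(-3*x*y)/∂y = 3*x
Assembling: d(omega) = (3*x) dx ∧ dy.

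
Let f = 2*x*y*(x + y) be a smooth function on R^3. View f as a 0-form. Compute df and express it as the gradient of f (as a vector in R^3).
df = (2*y*(2*x + y)) dx + (2*x*(x + 2*y)) dy + (0) dz; grad f = (2*y*(2*x + y), 2*x*(x + 2*y), 0)

For a 0-form f, d f = (∂f/∂x) dx + (∂f/∂y) dy + (∂f/∂z) dz. The components of the vector representation are exactly the entries of grad f in Cartesian coordinates:
  ∂f/∂x = 2*y*(2*x + y)
  ∂f/∂y = 2*x*(x + 2*y)
  ∂f/∂z = 0.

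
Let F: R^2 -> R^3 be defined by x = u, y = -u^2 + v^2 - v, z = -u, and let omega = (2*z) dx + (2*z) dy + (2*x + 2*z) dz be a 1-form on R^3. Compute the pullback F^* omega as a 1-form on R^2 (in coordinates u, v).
F^* omega = (2*u*(2*u - 1)) du + (2*u*(1 - 2*v)) dv

Using F^*(f dg) = (f ∘ F) d(g ∘ F), substitute each coordinate x_i by F_i(u, v) in f_i, and replace dx_i by d F_i = (∂F_i/∂u) du + (∂F_i/∂v) dv.
  For the x component: f_1(F) = -2*u; d F_1 = (1) du + (0) dv
  For the y component: f_2(F) = -2*u; d F_2 = (-2*u) du + (2*v - 1) dv
  For the z component: f_3(F) = 0; d F_3 = (-1) du + (0) dv
Combining and collecting du, dv coefficients:
  coeff of du: 2*u*(2*u - 1)
  coeff of dv: 2*u*(1 - 2*v)
F^* omega = (2*u*(2*u - 1)) du + (2*u*(1 - 2*v)) dv.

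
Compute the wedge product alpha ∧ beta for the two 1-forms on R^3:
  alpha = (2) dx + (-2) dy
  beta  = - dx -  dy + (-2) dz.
alpha ∧ beta = (-4) dx ∧ dy + (-4) dx ∧ dz + (4) dy ∧ dz

Distribute the wedge, using dx_i ∧ dx_j = -dx_j ∧ dx_i and dx_i ∧ dx_i = 0. For each pair (i, j) with i < j, the coefficient of dx_i ∧ dx_j in alpha ∧ beta is (alpha_i * beta_j - alpha_j * beta_i). Collecting: alpha ∧ beta = (-4) dx ∧ dy + (-4) dx ∧ dz + (4) dy ∧ dz.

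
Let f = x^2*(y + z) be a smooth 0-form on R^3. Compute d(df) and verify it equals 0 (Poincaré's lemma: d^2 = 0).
d(df) = 0

Step 1: df = sum_i (∂f/∂x_i) dx_i = (2*x*(y + z)) dx + (x^2) dy + (x^2) dz.
Step 2: Apply d again. Using the 1-form formula, the coefficient of dx ∧ dy in d(df) is ∂^2 f/∂x ∂y - ∂^2 f/∂y ∂x = (2*x) - (2*x) = 0 (equality of mixed partials for smooth f).
Similarly for dx ∧ dz and dy ∧ dz — all coefficients vanish. So d(df) = 0.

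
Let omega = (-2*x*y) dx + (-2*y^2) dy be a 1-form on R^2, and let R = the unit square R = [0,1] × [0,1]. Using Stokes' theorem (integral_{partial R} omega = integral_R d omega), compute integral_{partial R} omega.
integral_(partial R) omega = 1

Stokes: integral_partial_R omega = integral_R d omega with d omega = (∂Q/∂x - ∂P/∂y) dx ∧ dy.
  ∂Q/∂x = 0
  ∂P/∂y = -2*x
  integrand = ∂Q/∂x - ∂P/∂y = 2*x.
Integrating over R: integral_0^1 integral_0^1 (2*x) dx dy = 1.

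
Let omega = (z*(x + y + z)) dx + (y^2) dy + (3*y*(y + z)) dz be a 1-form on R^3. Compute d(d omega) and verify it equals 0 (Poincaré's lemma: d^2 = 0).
d(d omega) = 0

Step 1: d omega = sum_{i<j} (∂f_j/∂x_i - ∂f_i/∂x_j) dx_i ∧ dx_j:
  coeff of dx ∧ dy: -z
  coeff of dx ∧ dz: -x - y - 2*z
  coeff of dy ∧ dz: 6*y + 3*z
Step 2: Apply d again to each 2-form coefficient. The only possible 3-form in R^3 is dx ∧ dy ∧ dz, with coefficient
  ∂(coeff of dy∧dz)/∂x - ∂(coeff of dx∧dz)/∂y + ∂(coeff of dx∧dy)/∂z
  = ∂/∂x (6*y + 3*z) - ∂/∂y (-x - y - 2*z) + ∂/∂z (-z).
Each of these terms simplifies to sums of mixed partials that cancel in pairs. The result is 0 (by equality of mixed partials for smooth functions — Schwarz / Clairaut).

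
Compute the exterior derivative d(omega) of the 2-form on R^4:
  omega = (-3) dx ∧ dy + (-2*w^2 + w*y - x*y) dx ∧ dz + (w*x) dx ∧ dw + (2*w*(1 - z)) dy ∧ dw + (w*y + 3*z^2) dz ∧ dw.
d(omega) = (-w + x) dx ∧ dy ∧ dz + (-4*w + y) dx ∧ dz ∧ dw + (3*w) dy ∧ dz ∧ dw

For a 2-form omega = sum_{i<j} g_{ij} dx_i ∧ dx_j, the exterior derivative is
  d(omega) = sum_{i<j} d(g_{ij}) ∧ dx_i ∧ dx_j = sum_{i<j, k} (∂g_{ij}/∂x_k) dx_k ∧ dx_i ∧ dx_j.
Expand each term, using dx_k ∧ dx_i ∧ dx_j = sgn(permutation) dx_{(a)} ∧ dx_{(b)} ∧ dx_{(c)} with (a < b < c) sorted:
  d(-2*w^2 + w*y - x*y) includes (∂/∂y)(-2*w^2 + w*y - x*y) dy = (w - x) dy, which multiplied by dx ∧ dz gives (-w + x) dx ∧ dy ∧ dz
  d(-2*w^2 + w*y - x*y) includes (∂/∂w)(-2*w^2 + w*y - x*y) dw = (-4*w + y) dw, which multiplied by dx ∧ dz gives (-4*w + y) dx ∧ dz ∧ dw
  d(2*w*(1 - z)) includes (∂/∂z)(2*w*(1 - z)) dz = (-2*w) dz, which multiplied by dy ∧ dw gives (2*w) dy ∧ dz ∧ dw
  d(w*y + 3*z^2) includes (∂/∂y)(w*y + 3*z^2) dy = (w) dy, which multiplied by dz ∧ dw gives (w) dy ∧ dz ∧ dw
Collecting like 3-forms: d(omega) = (-w + x) dx ∧ dy ∧ dz + (-4*w + y) dx ∧ dz ∧ dw + (3*w) dy ∧ dz ∧ dw.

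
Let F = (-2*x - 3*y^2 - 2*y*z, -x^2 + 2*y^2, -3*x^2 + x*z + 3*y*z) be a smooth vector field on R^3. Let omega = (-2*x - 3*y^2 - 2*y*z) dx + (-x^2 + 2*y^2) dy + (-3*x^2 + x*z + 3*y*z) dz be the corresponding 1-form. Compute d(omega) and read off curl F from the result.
d(omega) = (3*z) dy ∧ dz + (6*x - 2*y - z) dz ∧ dx + (-2*x + 6*y + 2*z) dx ∧ dy; curl F = (3*z, 6*x - 2*y - z, -2*x + 6*y + 2*z)

d omega = sum_{i<j} (∂f_j/∂x_i - ∂f_i/∂x_j) dx_i ∧ dx_j. Under the identification (dy ∧ dz, dz ∧ dx, dx ∧ dy) ↔ (e_x, e_y, e_z), the coefficients are exactly the components of curl F. Compute:
  ∂R/∂y - ∂Q/∂z = (3*z) - (0) = 3*z
  ∂P/∂z - ∂R/∂x = (-2*y) - (-6*x + z) = 6*x - 2*y - z
  ∂Q/∂x - ∂P/∂y = (-2*x) - (-6*y - 2*z) = -2*x + 6*y + 2*z.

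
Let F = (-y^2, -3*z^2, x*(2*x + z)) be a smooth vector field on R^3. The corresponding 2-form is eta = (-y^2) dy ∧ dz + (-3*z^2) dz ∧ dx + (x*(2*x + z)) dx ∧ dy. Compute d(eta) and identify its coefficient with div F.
d(eta) = (x) dx ∧ dy ∧ dz; div F = x

For a 2-form in R^3 of the form above, applying d gives a 3-form with coefficient ∂P/∂x + ∂Q/∂y + ∂R/∂z:
  ∂P/∂x = 0
  ∂Q/∂y = 0
  ∂R/∂z = x
Sum = x, which is exactly div F.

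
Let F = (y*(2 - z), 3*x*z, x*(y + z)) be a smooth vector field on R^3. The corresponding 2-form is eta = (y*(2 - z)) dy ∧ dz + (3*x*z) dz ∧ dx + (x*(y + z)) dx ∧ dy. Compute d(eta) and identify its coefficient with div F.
d(eta) = (x) dx ∧ dy ∧ dz; div F = x

For a 2-form in R^3 of the form above, applying d gives a 3-form with coefficient ∂P/∂x + ∂Q/∂y + ∂R/∂z:
  ∂P/∂x = 0
  ∂Q/∂y = 0
  ∂R/∂z = x
Sum = x, which is exactly div F.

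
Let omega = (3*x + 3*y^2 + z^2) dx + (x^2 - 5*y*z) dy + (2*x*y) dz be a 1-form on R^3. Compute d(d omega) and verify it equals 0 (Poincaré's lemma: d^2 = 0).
d(d omega) = 0

Step 1: d omega = sum_{i<j} (∂f_j/∂x_i - ∂f_i/∂x_j) dx_i ∧ dx_j:
  coeff of dx ∧ dy: 2*x - 6*y
  coeff of dx ∧ dz: 2*y - 2*z
  coeff of dy ∧ dz: 2*x + 5*y
Step 2: Apply d again to each 2-form coefficient. The only possible 3-form in R^3 is dx ∧ dy ∧ dz, with coefficient
  ∂(coeff of dy∧dz)/∂x - ∂(coeff of dx∧dz)/∂y + ∂(coeff of dx∧dy)/∂z
  = ∂/∂x (2*x + 5*y) - ∂/∂y (2*y - 2*z) + ∂/∂z (2*x - 6*y).
Each of these terms simplifies to sums of mixed partials that cancel in pairs. The result is 0 (by equality of mixed partials for smooth functions — Schwarz / Clairaut).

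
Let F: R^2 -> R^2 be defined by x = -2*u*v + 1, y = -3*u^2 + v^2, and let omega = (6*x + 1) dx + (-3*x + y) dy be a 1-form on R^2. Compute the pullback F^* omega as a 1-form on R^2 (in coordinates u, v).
F^* omega = (18*u^3 - 36*u^2*v + 18*u*v^2 + 18*u - 14*v) du + (18*u^2*v + 12*u*v^2 - 14*u + 2*v^3 - 6*v) dv

Using F^*(f dg) = (f ∘ F) d(g ∘ F), substitute each coordinate x_i by F_i(u, v) in f_i, and replace dx_i by d F_i = (∂F_i/∂u) du + (∂F_i/∂v) dv.
  For the x component: f_1(F) = -12*u*v + 7; d F_1 = (-2*v) du + (-2*u) dv
  For the y component: f_2(F) = -3*u^2 + 6*u*v + v^2 - 3; d F_2 = (-6*u) du + (2*v) dv
Combining and collecting du, dv coefficients:
  coeff of du: 18*u^3 - 36*u^2*v + 18*u*v^2 + 18*u - 14*v
  coeff of dv: 18*u^2*v + 12*u*v^2 - 14*u + 2*v^3 - 6*v
F^* omega = (18*u^3 - 36*u^2*v + 18*u*v^2 + 18*u - 14*v) du + (18*u^2*v + 12*u*v^2 - 14*u + 2*v^3 - 6*v) dv.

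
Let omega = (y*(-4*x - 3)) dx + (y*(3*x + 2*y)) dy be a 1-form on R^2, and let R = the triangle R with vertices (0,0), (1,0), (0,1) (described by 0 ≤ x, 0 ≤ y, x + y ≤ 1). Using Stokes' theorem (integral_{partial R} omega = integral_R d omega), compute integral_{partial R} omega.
integral_(partial R) omega = 8/3

Stokes: integral_partial_R omega = integral_R d omega with d omega = (∂Q/∂x - ∂P/∂y) dx ∧ dy.
  ∂Q/∂x = 3*y
  ∂P/∂y = -4*x - 3
  integrand = ∂Q/∂x - ∂P/∂y = 4*x + 3*y + 3.
Integrating over R: integral_0^1 integral_0^{1-x} (4*x + 3*y + 3) dy dx = 8/3.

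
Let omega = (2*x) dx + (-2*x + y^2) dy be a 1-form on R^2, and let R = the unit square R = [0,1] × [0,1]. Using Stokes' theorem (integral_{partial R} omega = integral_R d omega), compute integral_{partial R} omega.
integral_(partial R) omega = -2

Stokes: integral_partial_R omega = integral_R d omega with d omega = (∂Q/∂x - ∂P/∂y) dx ∧ dy.
  ∂Q/∂x = -2
  ∂P/∂y = 0
  integrand = ∂Q/∂x - ∂P/∂y = -2.
Integrating over R: integral_0^1 integral_0^1 (-2) dx dy = -2.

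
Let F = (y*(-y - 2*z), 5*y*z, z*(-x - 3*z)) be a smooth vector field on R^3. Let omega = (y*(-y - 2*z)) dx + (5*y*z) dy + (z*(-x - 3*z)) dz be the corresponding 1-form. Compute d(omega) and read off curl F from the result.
d(omega) = (-5*y) dy ∧ dz + (-2*y + z) dz ∧ dx + (2*y + 2*z) dx ∧ dy; curl F = (-5*y, -2*y + z, 2*y + 2*z)

d omega = sum_{i<j} (∂f_j/∂x_i - ∂f_i/∂x_j) dx_i ∧ dx_j. Under the identification (dy ∧ dz, dz ∧ dx, dx ∧ dy) ↔ (e_x, e_y, e_z), the coefficients are exactly the components of curl F. Compute:
  ∂R/∂y - ∂Q/∂z = (0) - (5*y) = -5*y
  ∂P/∂z - ∂R/∂x = (-2*y) - (-z) = -2*y + z
  ∂Q/∂x - ∂P/∂y = (0) - (-2*y - 2*z) = 2*y + 2*z.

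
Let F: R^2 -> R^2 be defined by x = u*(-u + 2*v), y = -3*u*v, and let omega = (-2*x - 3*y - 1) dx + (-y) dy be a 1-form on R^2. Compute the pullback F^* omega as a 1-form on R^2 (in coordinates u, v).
F^* omega = (-4*u^3 - 6*u^2*v + u*v^2 + 2*u - 2*v) du + (u*(4*u^2 + u*v - 2)) dv

Using F^*(f dg) = (f ∘ F) d(g ∘ F), substitute each coordinate x_i by F_i(u, v) in f_i, and replace dx_i by d F_i = (∂F_i/∂u) du + (∂F_i/∂v) dv.
  For the x component: f_1(F) = 2*u^2 + 5*u*v - 1; d F_1 = (-2*u + 2*v) du + (2*u) dv
  For the y component: f_2(F) = 3*u*v; d F_2 = (-3*v) du + (-3*u) dv
Combining and collecting du, dv coefficients:
  coeff of du: -4*u^3 - 6*u^2*v + u*v^2 + 2*u - 2*v
  coeff of dv: u*(4*u^2 + u*v - 2)
F^* omega = (-4*u^3 - 6*u^2*v + u*v^2 + 2*u - 2*v) du + (u*(4*u^2 + u*v - 2)) dv.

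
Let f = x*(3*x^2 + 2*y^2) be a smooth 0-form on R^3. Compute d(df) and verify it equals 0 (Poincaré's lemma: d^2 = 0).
d(df) = 0

Step 1: df = sum_i (∂f/∂x_i) dx_i = (9*x^2 + 2*y^2) dx + (4*x*y) dy + (0) dz.
Step 2: Apply d again. Using the 1-form formula, the coefficient of dx ∧ dy in d(df) is ∂^2 f/∂x ∂y - ∂^2 f/∂y ∂x = (4*y) - (4*y) = 0 (equality of mixed partials for smooth f).
Similarly for dx ∧ dz and dy ∧ dz — all coefficients vanish. So d(df) = 0.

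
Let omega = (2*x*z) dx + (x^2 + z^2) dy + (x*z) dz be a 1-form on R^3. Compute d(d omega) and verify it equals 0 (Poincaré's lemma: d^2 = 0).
d(d omega) = 0

Step 1: d omega = sum_{i<j} (∂f_j/∂x_i - ∂f_i/∂x_j) dx_i ∧ dx_j:
  coeff of dx ∧ dy: 2*x
  coeff of dx ∧ dz: -2*x + z
  coeff of dy ∧ dz: -2*z
Step 2: Apply d again to each 2-form coefficient. The only possible 3-form in R^3 is dx ∧ dy ∧ dz, with coefficient
  ∂(coeff of dy∧dz)/∂x - ∂(coeff of dx∧dz)/∂y + ∂(coeff of dx∧dy)/∂z
  = ∂/∂x (-2*z) - ∂/∂y (-2*x + z) + ∂/∂z (2*x).
Each of these terms simplifies to sums of mixed partials that cancel in pairs. The result is 0 (by equality of mixed partials for smooth functions — Schwarz / Clairaut).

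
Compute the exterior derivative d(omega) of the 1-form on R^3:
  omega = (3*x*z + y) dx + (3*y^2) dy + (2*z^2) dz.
d(omega) = (-1) dx ∧ dy + (-3*x) dx ∧ dz

For a 1-form omega = sum_i f_i dx_i, the exterior derivative is
  d(omega) = sum_{i < j} (∂f_j/∂x_i - ∂f_i/∂x_j) dx_i ∧ dx_j.
  coefficient of dx ∧ dy: ∂f_2/∂x - ∂f_1/∂y = ∂(3*y^2)/∂x - ∂(3*x*z + y)/∂y = -1
  coefficient of dx ∧ dz: ∂f_3/∂x - ∂f_1/∂z = ∂(2*z^2)/∂x - ∂(3*x*z + y)/∂z = -3*x
Assembling: d(omega) = (-1) dx ∧ dy + (-3*x) dx ∧ dz.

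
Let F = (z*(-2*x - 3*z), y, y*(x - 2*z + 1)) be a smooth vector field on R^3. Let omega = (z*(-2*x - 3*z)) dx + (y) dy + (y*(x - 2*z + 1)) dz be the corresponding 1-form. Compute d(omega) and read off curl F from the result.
d(omega) = (x - 2*z + 1) dy ∧ dz + (-2*x - y - 6*z) dz ∧ dx + (0) dx ∧ dy; curl F = (x - 2*z + 1, -2*x - y - 6*z, 0)

d omega = sum_{i<j} (∂f_j/∂x_i - ∂f_i/∂x_j) dx_i ∧ dx_j. Under the identification (dy ∧ dz, dz ∧ dx, dx ∧ dy) ↔ (e_x, e_y, e_z), the coefficients are exactly the components of curl F. Compute:
  ∂R/∂y - ∂Q/∂z = (x - 2*z + 1) - (0) = x - 2*z + 1
  ∂P/∂z - ∂R/∂x = (-2*x - 6*z) - (y) = -2*x - y - 6*z
  ∂Q/∂x - ∂P/∂y = (0) - (0) = 0.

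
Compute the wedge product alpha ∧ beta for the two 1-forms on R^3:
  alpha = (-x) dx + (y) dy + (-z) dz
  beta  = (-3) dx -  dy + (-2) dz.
alpha ∧ beta = (x + 3*y) dx ∧ dy + (2*x - 3*z) dx ∧ dz + (-2*y - z) dy ∧ dz

Distribute the wedge, using dx_i ∧ dx_j = -dx_j ∧ dx_i and dx_i ∧ dx_i = 0. For each pair (i, j) with i < j, the coefficient of dx_i ∧ dx_j in alpha ∧ beta is (alpha_i * beta_j - alpha_j * beta_i). Collecting: alpha ∧ beta = (x + 3*y) dx ∧ dy + (2*x - 3*z) dx ∧ dz + (-2*y - z) dy ∧ dz.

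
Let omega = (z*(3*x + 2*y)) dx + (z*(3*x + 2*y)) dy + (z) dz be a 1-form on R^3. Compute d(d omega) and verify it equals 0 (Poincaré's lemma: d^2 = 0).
d(d omega) = 0

Step 1: d omega = sum_{i<j} (∂f_j/∂x_i - ∂f_i/∂x_j) dx_i ∧ dx_j:
  coeff of dx ∧ dy: z
  coeff of dx ∧ dz: -3*x - 2*y
  coeff of dy ∧ dz: -3*x - 2*y
Step 2: Apply d again to each 2-form coefficient. The only possible 3-form in R^3 is dx ∧ dy ∧ dz, with coefficient
  ∂(coeff of dy∧dz)/∂x - ∂(coeff of dx∧dz)/∂y + ∂(coeff of dx∧dy)/∂z
  = ∂/∂x (-3*x - 2*y) - ∂/∂y (-3*x - 2*y) + ∂/∂z (z).
Each of these terms simplifies to sums of mixed partials that cancel in pairs. The result is 0 (by equality of mixed partials for smooth functions — Schwarz / Clairaut).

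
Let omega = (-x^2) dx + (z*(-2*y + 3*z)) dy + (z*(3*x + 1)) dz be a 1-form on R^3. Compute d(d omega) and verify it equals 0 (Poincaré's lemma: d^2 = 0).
d(d omega) = 0

Step 1: d omega = sum_{i<j} (∂f_j/∂x_i - ∂f_i/∂x_j) dx_i ∧ dx_j:
  coeff of dx ∧ dy: 0
  coeff of dx ∧ dz: 3*z
  coeff of dy ∧ dz: 2*y - 6*z
Step 2: Apply d again to each 2-form coefficient. The only possible 3-form in R^3 is dx ∧ dy ∧ dz, with coefficient
  ∂(coeff of dy∧dz)/∂x - ∂(coeff of dx∧dz)/∂y + ∂(coeff of dx∧dy)/∂z
  = ∂/∂x (2*y - 6*z) - ∂/∂y (3*z) + ∂/∂z (0).
Each of these terms simplifies to sums of mixed partials that cancel in pairs. The result is 0 (by equality of mixed partials for smooth functions — Schwarz / Clairaut).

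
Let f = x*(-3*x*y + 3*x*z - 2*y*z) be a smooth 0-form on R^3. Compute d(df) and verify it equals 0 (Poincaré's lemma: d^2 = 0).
d(df) = 0

Step 1: df = sum_i (∂f/∂x_i) dx_i = (-6*x*y + 6*x*z - 2*y*z) dx + (x*(-3*x - 2*z)) dy + (x*(3*x - 2*y)) dz.
Step 2: Apply d again. Using the 1-form formula, the coefficient of dx ∧ dy in d(df) is ∂^2 f/∂x ∂y - ∂^2 f/∂y ∂x = (-6*x - 2*z) - (-6*x - 2*z) = 0 (equality of mixed partials for smooth f).
Similarly for dx ∧ dz and dy ∧ dz — all coefficients vanish. So d(df) = 0.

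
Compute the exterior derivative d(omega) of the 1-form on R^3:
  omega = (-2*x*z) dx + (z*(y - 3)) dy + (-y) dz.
d(omega) = (2*x) dx ∧ dz + (2 - y) dy ∧ dz

For a 1-form omega = sum_i f_i dx_i, the exterior derivative is
  d(omega) = sum_{i < j} (∂f_j/∂x_i - ∂f_i/∂x_j) dx_i ∧ dx_j.
  coefficient of dx ∧ dz: ∂f_3/∂x - ∂f_1/∂z = ∂(-y)/∂x - ∂(-2*x*z)/∂z = 2*x
  coefficient of dy ∧ dz: ∂f_3/∂y - ∂f_2/∂z = ∂(-y)/∂y - ∂(z*(y - 3))/∂z = 2 - y
Assembling: d(omega) = (2*x) dx ∧ dz + (2 - y) dy ∧ dz.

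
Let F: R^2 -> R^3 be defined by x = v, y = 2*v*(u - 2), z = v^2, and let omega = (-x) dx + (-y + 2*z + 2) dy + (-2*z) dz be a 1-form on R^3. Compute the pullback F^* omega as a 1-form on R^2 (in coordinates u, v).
F^* omega = (4*v*(-u*v + v^2 + 2*v + 1)) du + (-4*u^2*v + 4*u*v^2 + 16*u*v + 4*u - 4*v^3 - 8*v^2 - 17*v - 8) dv

Using F^*(f dg) = (f ∘ F) d(g ∘ F), substitute each coordinate x_i by F_i(u, v) in f_i, and replace dx_i by d F_i = (∂F_i/∂u) du + (∂F_i/∂v) dv.
  For the x component: f_1(F) = -v; d F_1 = (0) du + (1) dv
  For the y component: f_2(F) = -2*u*v + 2*v^2 + 4*v + 2; d F_2 = (2*v) du + (2*u - 4) dv
  For the z component: f_3(F) = -2*v^2; d F_3 = (0) du + (2*v) dv
Combining and collecting du, dv coefficients:
  coeff of du: 4*v*(-u*v + v^2 + 2*v + 1)
  coeff of dv: -4*u^2*v + 4*u*v^2 + 16*u*v + 4*u - 4*v^3 - 8*v^2 - 17*v - 8
F^* omega = (4*v*(-u*v + v^2 + 2*v + 1)) du + (-4*u^2*v + 4*u*v^2 + 16*u*v + 4*u - 4*v^3 - 8*v^2 - 17*v - 8) dv.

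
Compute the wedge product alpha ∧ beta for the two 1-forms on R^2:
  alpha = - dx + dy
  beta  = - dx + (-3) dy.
alpha ∧ beta = (4) dx ∧ dy

Distribute the wedge, using dx_i ∧ dx_j = -dx_j ∧ dx_i and dx_i ∧ dx_i = 0. For each pair (i, j) with i < j, the coefficient of dx_i ∧ dx_j in alpha ∧ beta is (alpha_i * beta_j - alpha_j * beta_i). Collecting: alpha ∧ beta = (4) dx ∧ dy.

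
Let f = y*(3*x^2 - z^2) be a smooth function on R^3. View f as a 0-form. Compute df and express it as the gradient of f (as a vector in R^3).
df = (6*x*y) dx + (3*x^2 - z^2) dy + (-2*y*z) dz; grad f = (6*x*y, 3*x^2 - z^2, -2*y*z)

For a 0-form f, d f = (∂f/∂x) dx + (∂f/∂y) dy + (∂f/∂z) dz. The components of the vector representation are exactly the entries of grad f in Cartesian coordinates:
  ∂f/∂x = 6*x*y
  ∂f/∂y = 3*x^2 - z^2
  ∂f/∂z = -2*y*z.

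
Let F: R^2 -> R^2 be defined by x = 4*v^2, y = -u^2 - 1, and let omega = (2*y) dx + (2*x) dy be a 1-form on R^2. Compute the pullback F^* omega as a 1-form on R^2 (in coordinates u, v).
F^* omega = (-16*u*v^2) du + (16*v*(-u^2 - 1)) dv

Using F^*(f dg) = (f ∘ F) d(g ∘ F), substitute each coordinate x_i by F_i(u, v) in f_i, and replace dx_i by d F_i = (∂F_i/∂u) du + (∂F_i/∂v) dv.
  For the x component: f_1(F) = -2*u^2 - 2; d F_1 = (0) du + (8*v) dv
  For the y component: f_2(F) = 8*v^2; d F_2 = (-2*u) du + (0) dv
Combining and collecting du, dv coefficients:
  coeff of du: -16*u*v^2
  coeff of dv: 16*v*(-u^2 - 1)
F^* omega = (-16*u*v^2) du + (16*v*(-u^2 - 1)) dv.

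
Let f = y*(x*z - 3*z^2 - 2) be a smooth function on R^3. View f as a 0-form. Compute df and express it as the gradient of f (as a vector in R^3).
df = (y*z) dx + (x*z - 3*z^2 - 2) dy + (y*(x - 6*z)) dz; grad f = (y*z, x*z - 3*z^2 - 2, y*(x - 6*z))

For a 0-form f, d f = (∂f/∂x) dx + (∂f/∂y) dy + (∂f/∂z) dz. The components of the vector representation are exactly the entries of grad f in Cartesian coordinates:
  ∂f/∂x = y*z
  ∂f/∂y = x*z - 3*z^2 - 2
  ∂f/∂z = y*(x - 6*z).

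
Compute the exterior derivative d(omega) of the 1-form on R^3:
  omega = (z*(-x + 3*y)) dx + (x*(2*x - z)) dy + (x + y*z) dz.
d(omega) = (4*x - 4*z) dx ∧ dy + (x - 3*y + 1) dx ∧ dz + (x + z) dy ∧ dz

For a 1-form omega = sum_i f_i dx_i, the exterior derivative is
  d(omega) = sum_{i < j} (∂f_j/∂x_i - ∂f_i/∂x_j) dx_i ∧ dx_j.
  coefficient of dx ∧ dy: ∂f_2/∂x - ∂f_1/∂y = ∂(x*(2*x - z))/∂x - ∂(z*(-x + 3*y))/∂y = 4*x - 4*z
  coefficient of dx ∧ dz: ∂f_3/∂x - ∂f_1/∂z = ∂(x + y*z)/∂x - ∂(z*(-x + 3*y))/∂z = x - 3*y + 1
  coefficient of dy ∧ dz: ∂f_3/∂y - ∂f_2/∂z = ∂(x + y*z)/∂y - ∂(x*(2*x - z))/∂z = x + z
Assembling: d(omega) = (4*x - 4*z) dx ∧ dy + (x - 3*y + 1) dx ∧ dz + (x + z) dy ∧ dz.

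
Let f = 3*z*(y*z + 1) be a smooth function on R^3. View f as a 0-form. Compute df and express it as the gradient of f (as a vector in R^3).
df = (0) dx + (3*z^2) dy + (6*y*z + 3) dz; grad f = (0, 3*z^2, 6*y*z + 3)

For a 0-form f, d f = (∂f/∂x) dx + (∂f/∂y) dy + (∂f/∂z) dz. The components of the vector representation are exactly the entries of grad f in Cartesian coordinates:
  ∂f/∂x = 0
  ∂f/∂y = 3*z^2
  ∂f/∂z = 6*y*z + 3.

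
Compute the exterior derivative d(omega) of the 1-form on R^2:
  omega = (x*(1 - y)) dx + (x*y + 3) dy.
d(omega) = (x + y) dx ∧ dy

For a 1-form omega = sum_i f_i dx_i, the exterior derivative is
  d(omega) = sum_{i < j} (∂f_j/∂x_i - ∂f_i/∂x_j) dx_i ∧ dx_j.
  coefficient of dx ∧ dy: ∂f_2/∂x - ∂f_1/∂y = ∂(x*y + 3)/∂x - ∂(x*(1 - y))/∂y = x + y
Assembling: d(omega) = (x + y) dx ∧ dy.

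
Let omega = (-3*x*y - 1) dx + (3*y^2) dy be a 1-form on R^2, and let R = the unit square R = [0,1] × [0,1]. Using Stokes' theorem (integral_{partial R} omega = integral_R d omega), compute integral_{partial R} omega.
integral_(partial R) omega = 3/2

Stokes: integral_partial_R omega = integral_R d omega with d omega = (∂Q/∂x - ∂P/∂y) dx ∧ dy.
  ∂Q/∂x = 0
  ∂P/∂y = -3*x
  integrand = ∂Q/∂x - ∂P/∂y = 3*x.
Integrating over R: integral_0^1 integral_0^1 (3*x) dx dy = 3/2.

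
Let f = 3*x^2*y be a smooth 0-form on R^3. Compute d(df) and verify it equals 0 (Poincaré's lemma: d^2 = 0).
d(df) = 0

Step 1: df = sum_i (∂f/∂x_i) dx_i = (6*x*y) dx + (3*x^2) dy + (0) dz.
Step 2: Apply d again. Using the 1-form formula, the coefficient of dx ∧ dy in d(df) is ∂^2 f/∂x ∂y - ∂^2 f/∂y ∂x = (6*x) - (6*x) = 0 (equality of mixed partials for smooth f).
Similarly for dx ∧ dz and dy ∧ dz — all coefficients vanish. So d(df) = 0.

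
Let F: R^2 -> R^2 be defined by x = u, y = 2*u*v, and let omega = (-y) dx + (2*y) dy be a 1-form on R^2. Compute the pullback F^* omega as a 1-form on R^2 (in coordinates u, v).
F^* omega = (2*u*v*(4*v - 1)) du + (8*u^2*v) dv

Using F^*(f dg) = (f ∘ F) d(g ∘ F), substitute each coordinate x_i by F_i(u, v) in f_i, and replace dx_i by d F_i = (∂F_i/∂u) du + (∂F_i/∂v) dv.
  For the x component: f_1(F) = -2*u*v; d F_1 = (1) du + (0) dv
  For the y component: f_2(F) = 4*u*v; d F_2 = (2*v) du + (2*u) dv
Combining and collecting du, dv coefficients:
  coeff of du: 2*u*v*(4*v - 1)
  coeff of dv: 8*u^2*v
F^* omega = (2*u*v*(4*v - 1)) du + (8*u^2*v) dv.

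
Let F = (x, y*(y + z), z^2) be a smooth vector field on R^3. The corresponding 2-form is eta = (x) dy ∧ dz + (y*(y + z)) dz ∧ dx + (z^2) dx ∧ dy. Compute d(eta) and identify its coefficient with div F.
d(eta) = (2*y + 3*z + 1) dx ∧ dy ∧ dz; div F = 2*y + 3*z + 1

For a 2-form in R^3 of the form above, applying d gives a 3-form with coefficient ∂P/∂x + ∂Q/∂y + ∂R/∂z:
  ∂P/∂x = 1
  ∂Q/∂y = 2*y + z
  ∂R/∂z = 2*z
Sum = 2*y + 3*z + 1, which is exactly div F.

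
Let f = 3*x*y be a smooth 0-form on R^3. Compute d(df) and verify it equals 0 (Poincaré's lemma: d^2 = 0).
d(df) = 0

Step 1: df = sum_i (∂f/∂x_i) dx_i = (3*y) dx + (3*x) dy + (0) dz.
Step 2: Apply d again. Using the 1-form formula, the coefficient of dx ∧ dy in d(df) is ∂^2 f/∂x ∂y - ∂^2 f/∂y ∂x = (3) - (3) = 0 (equality of mixed partials for smooth f).
Similarly for dx ∧ dz and dy ∧ dz — all coefficients vanish. So d(df) = 0.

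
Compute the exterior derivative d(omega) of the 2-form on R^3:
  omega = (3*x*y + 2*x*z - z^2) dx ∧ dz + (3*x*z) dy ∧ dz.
d(omega) = (-3*x + 3*z) dx ∧ dy ∧ dz

For a 2-form omega = sum_{i<j} g_{ij} dx_i ∧ dx_j, the exterior derivative is
  d(omega) = sum_{i<j} d(g_{ij}) ∧ dx_i ∧ dx_j = sum_{i<j, k} (∂g_{ij}/∂x_k) dx_k ∧ dx_i ∧ dx_j.
Expand each term, using dx_k ∧ dx_i ∧ dx_j = sgn(permutation) dx_{(a)} ∧ dx_{(b)} ∧ dx_{(c)} with (a < b < c) sorted:
  d(3*x*y + 2*x*z - z^2) includes (∂/∂y)(3*x*y + 2*x*z - z^2) dy = (3*x) dy, which multiplied by dx ∧ dz gives (-3*x) dx ∧ dy ∧ dz
  d(3*x*z) includes (∂/∂x)(3*x*z) dx = (3*z) dx, which multiplied by dy ∧ dz gives (3*z) dx ∧ dy ∧ dz
Collecting like 3-forms: d(omega) = (-3*x + 3*z) dx ∧ dy ∧ dz.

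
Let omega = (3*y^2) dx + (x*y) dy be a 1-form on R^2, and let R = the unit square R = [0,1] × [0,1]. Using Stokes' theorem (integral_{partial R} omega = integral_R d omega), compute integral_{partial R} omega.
integral_(partial R) omega = -5/2

Stokes: integral_partial_R omega = integral_R d omega with d omega = (∂Q/∂x - ∂P/∂y) dx ∧ dy.
  ∂Q/∂x = y
  ∂P/∂y = 6*y
  integrand = ∂Q/∂x - ∂P/∂y = -5*y.
Integrating over R: integral_0^1 integral_0^1 (-5*y) dx dy = -5/2.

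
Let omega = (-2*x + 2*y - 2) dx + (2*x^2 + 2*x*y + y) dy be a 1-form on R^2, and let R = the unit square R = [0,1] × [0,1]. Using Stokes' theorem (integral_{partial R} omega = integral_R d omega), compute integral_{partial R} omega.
integral_(partial R) omega = 1

Stokes: integral_partial_R omega = integral_R d omega with d omega = (∂Q/∂x - ∂P/∂y) dx ∧ dy.
  ∂Q/∂x = 4*x + 2*y
  ∂P/∂y = 2
  integrand = ∂Q/∂x - ∂P/∂y = 4*x + 2*y - 2.
Integrating over R: integral_0^1 integral_0^1 (4*x + 2*y - 2) dx dy = 1.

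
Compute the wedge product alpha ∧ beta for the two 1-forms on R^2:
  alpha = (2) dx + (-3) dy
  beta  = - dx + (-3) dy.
alpha ∧ beta = (-9) dx ∧ dy

Distribute the wedge, using dx_i ∧ dx_j = -dx_j ∧ dx_i and dx_i ∧ dx_i = 0. For each pair (i, j) with i < j, the coefficient of dx_i ∧ dx_j in alpha ∧ beta is (alpha_i * beta_j - alpha_j * beta_i). Collecting: alpha ∧ beta = (-9) dx ∧ dy.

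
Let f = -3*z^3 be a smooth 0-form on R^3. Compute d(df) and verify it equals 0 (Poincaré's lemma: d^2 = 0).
d(df) = 0

Step 1: df = sum_i (∂f/∂x_i) dx_i = (0) dx + (0) dy + (-9*z^2) dz.
Step 2: Apply d again. Using the 1-form formula, the coefficient of dx ∧ dy in d(df) is ∂^2 f/∂x ∂y - ∂^2 f/∂y ∂x = (0) - (0) = 0 (equality of mixed partials for smooth f).
Similarly for dx ∧ dz and dy ∧ dz — all coefficients vanish. So d(df) = 0.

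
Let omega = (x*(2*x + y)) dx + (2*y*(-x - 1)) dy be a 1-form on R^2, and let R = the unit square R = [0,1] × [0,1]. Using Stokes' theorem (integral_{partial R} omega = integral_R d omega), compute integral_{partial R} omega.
integral_(partial R) omega = -3/2

Stokes: integral_partial_R omega = integral_R d omega with d omega = (∂Q/∂x - ∂P/∂y) dx ∧ dy.
  ∂Q/∂x = -2*y
  ∂P/∂y = x
  integrand = ∂Q/∂x - ∂P/∂y = -x - 2*y.
Integrating over R: integral_0^1 integral_0^1 (-x - 2*y) dx dy = -3/2.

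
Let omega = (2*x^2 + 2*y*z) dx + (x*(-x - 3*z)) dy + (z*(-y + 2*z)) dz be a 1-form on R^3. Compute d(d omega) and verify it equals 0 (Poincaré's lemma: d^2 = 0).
d(d omega) = 0

Step 1: d omega = sum_{i<j} (∂f_j/∂x_i - ∂f_i/∂x_j) dx_i ∧ dx_j:
  coeff of dx ∧ dy: -2*x - 5*z
  coeff of dx ∧ dz: -2*y
  coeff of dy ∧ dz: 3*x - z
Step 2: Apply d again to each 2-form coefficient. The only possible 3-form in R^3 is dx ∧ dy ∧ dz, with coefficient
  ∂(coeff of dy∧dz)/∂x - ∂(coeff of dx∧dz)/∂y + ∂(coeff of dx∧dy)/∂z
  = ∂/∂x (3*x - z) - ∂/∂y (-2*y) + ∂/∂z (-2*x - 5*z).
Each of these terms simplifies to sums of mixed partials that cancel in pairs. The result is 0 (by equality of mixed partials for smooth functions — Schwarz / Clairaut).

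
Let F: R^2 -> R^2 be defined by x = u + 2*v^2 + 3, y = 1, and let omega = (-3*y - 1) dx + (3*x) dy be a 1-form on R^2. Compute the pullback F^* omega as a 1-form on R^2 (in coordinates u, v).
F^* omega = (-4) du + (-16*v) dv

Using F^*(f dg) = (f ∘ F) d(g ∘ F), substitute each coordinate x_i by F_i(u, v) in f_i, and replace dx_i by d F_i = (∂F_i/∂u) du + (∂F_i/∂v) dv.
  For the x component: f_1(F) = -4; d F_1 = (1) du + (4*v) dv
  For the y component: f_2(F) = 3*u + 6*v^2 + 9; d F_2 = (0) du + (0) dv
Combining and collecting du, dv coefficients:
  coeff of du: -4
  coeff of dv: -16*v
F^* omega = (-4) du + (-16*v) dv.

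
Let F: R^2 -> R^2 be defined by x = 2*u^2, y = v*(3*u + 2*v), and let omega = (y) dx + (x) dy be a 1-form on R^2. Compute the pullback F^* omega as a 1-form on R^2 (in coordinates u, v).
F^* omega = (2*u*v*(9*u + 4*v)) du + (u^2*(6*u + 8*v)) dv

Using F^*(f dg) = (f ∘ F) d(g ∘ F), substitute each coordinate x_i by F_i(u, v) in f_i, and replace dx_i by d F_i = (∂F_i/∂u) du + (∂F_i/∂v) dv.
  For the x component: f_1(F) = v*(3*u + 2*v); d F_1 = (4*u) du + (0) dv
  For the y component: f_2(F) = 2*u^2; d F_2 = (3*v) du + (3*u + 4*v) dv
Combining and collecting du, dv coefficients:
  coeff of du: 2*u*v*(9*u + 4*v)
  coeff of dv: u^2*(6*u + 8*v)
F^* omega = (2*u*v*(9*u + 4*v)) du + (u^2*(6*u + 8*v)) dv.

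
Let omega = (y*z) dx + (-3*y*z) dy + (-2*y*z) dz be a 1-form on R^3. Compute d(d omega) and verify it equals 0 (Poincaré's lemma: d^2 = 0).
d(d omega) = 0

Step 1: d omega = sum_{i<j} (∂f_j/∂x_i - ∂f_i/∂x_j) dx_i ∧ dx_j:
  coeff of dx ∧ dy: -z
  coeff of dx ∧ dz: -y
  coeff of dy ∧ dz: 3*y - 2*z
Step 2: Apply d again to each 2-form coefficient. The only possible 3-form in R^3 is dx ∧ dy ∧ dz, with coefficient
  ∂(coeff of dy∧dz)/∂x - ∂(coeff of dx∧dz)/∂y + ∂(coeff of dx∧dy)/∂z
  = ∂/∂x (3*y - 2*z) - ∂/∂y (-y) + ∂/∂z (-z).
Each of these terms simplifies to sums of mixed partials that cancel in pairs. The result is 0 (by equality of mixed partials for smooth functions — Schwarz / Clairaut).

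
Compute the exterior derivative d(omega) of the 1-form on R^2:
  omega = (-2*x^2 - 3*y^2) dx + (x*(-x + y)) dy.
d(omega) = (-2*x + 7*y) dx ∧ dy

For a 1-form omega = sum_i f_i dx_i, the exterior derivative is
  d(omega) = sum_{i < j} (∂f_j/∂x_i - ∂f_i/∂x_j) dx_i ∧ dx_j.
  coefficient of dx ∧ dy: ∂f_2/∂x - ∂f_1/∂y = ∂(x*(-x + y))/∂x - ∂(-2*x^2 - 3*y^2)/∂y = -2*x + 7*y
Assembling: d(omega) = (-2*x + 7*y) dx ∧ dy.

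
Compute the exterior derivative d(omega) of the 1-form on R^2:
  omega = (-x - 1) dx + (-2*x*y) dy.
d(omega) = (-2*y) dx ∧ dy

For a 1-form omega = sum_i f_i dx_i, the exterior derivative is
  d(omega) = sum_{i < j} (∂f_j/∂x_i - ∂f_i/∂x_j) dx_i ∧ dx_j.
  coefficient of dx ∧ dy: ∂f_2/∂x - ∂f_1/∂y = ∂(-2*x*y)/∂x - ∂(-x - 1)/∂y = -2*y
Assembling: d(omega) = (-2*y) dx ∧ dy.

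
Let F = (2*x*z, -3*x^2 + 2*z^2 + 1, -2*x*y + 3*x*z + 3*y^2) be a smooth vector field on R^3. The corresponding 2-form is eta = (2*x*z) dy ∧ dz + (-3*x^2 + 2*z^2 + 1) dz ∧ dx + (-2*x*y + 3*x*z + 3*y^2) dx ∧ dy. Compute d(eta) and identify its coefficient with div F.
d(eta) = (3*x + 2*z) dx ∧ dy ∧ dz; div F = 3*x + 2*z

For a 2-form in R^3 of the form above, applying d gives a 3-form with coefficient ∂P/∂x + ∂Q/∂y + ∂R/∂z:
  ∂P/∂x = 2*z
  ∂Q/∂y = 0
  ∂R/∂z = 3*x
Sum = 3*x + 2*z, which is exactly div F.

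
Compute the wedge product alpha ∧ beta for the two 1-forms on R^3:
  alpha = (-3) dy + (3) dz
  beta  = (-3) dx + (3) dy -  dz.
alpha ∧ beta = (-9) dx ∧ dy + (-6) dy ∧ dz + (9) dx ∧ dz

Distribute the wedge, using dx_i ∧ dx_j = -dx_j ∧ dx_i and dx_i ∧ dx_i = 0. For each pair (i, j) with i < j, the coefficient of dx_i ∧ dx_j in alpha ∧ beta is (alpha_i * beta_j - alpha_j * beta_i). Collecting: alpha ∧ beta = (-9) dx ∧ dy + (-6) dy ∧ dz + (9) dx ∧ dz.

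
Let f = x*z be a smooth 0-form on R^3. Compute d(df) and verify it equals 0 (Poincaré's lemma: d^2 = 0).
d(df) = 0

Step 1: df = sum_i (∂f/∂x_i) dx_i = (z) dx + (0) dy + (x) dz.
Step 2: Apply d again. Using the 1-form formula, the coefficient of dx ∧ dy in d(df) is ∂^2 f/∂x ∂y - ∂^2 f/∂y ∂x = (0) - (0) = 0 (equality of mixed partials for smooth f).
Similarly for dx ∧ dz and dy ∧ dz — all coefficients vanish. So d(df) = 0.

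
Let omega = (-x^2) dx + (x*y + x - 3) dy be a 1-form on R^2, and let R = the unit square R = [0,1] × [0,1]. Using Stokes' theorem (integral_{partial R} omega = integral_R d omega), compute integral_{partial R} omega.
integral_(partial R) omega = 3/2

Stokes: integral_partial_R omega = integral_R d omega with d omega = (∂Q/∂x - ∂P/∂y) dx ∧ dy.
  ∂Q/∂x = y + 1
  ∂P/∂y = 0
  integrand = ∂Q/∂x - ∂P/∂y = y + 1.
Integrating over R: integral_0^1 integral_0^1 (y + 1) dx dy = 3/2.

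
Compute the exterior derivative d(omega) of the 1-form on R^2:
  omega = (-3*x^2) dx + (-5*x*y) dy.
d(omega) = (-5*y) dx ∧ dy

For a 1-form omega = sum_i f_i dx_i, the exterior derivative is
  d(omega) = sum_{i < j} (∂f_j/∂x_i - ∂f_i/∂x_j) dx_i ∧ dx_j.
  coefficient of dx ∧ dy: ∂f_2/∂x - ∂f_1/∂y = ∂(-5*x*y)/∂x - ∂(-3*x^2)/∂y = -5*y
Assembling: d(omega) = (-5*y) dx ∧ dy.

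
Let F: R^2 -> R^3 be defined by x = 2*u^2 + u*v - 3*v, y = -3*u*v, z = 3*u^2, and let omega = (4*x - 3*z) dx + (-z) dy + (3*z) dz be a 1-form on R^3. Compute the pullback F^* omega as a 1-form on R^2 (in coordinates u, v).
F^* omega = (50*u^3 + 24*u^2*v + 4*u*v^2 - 48*u*v - 12*v^2) du + (8*u^3 + 4*u^2*v + 3*u^2 - 24*u*v + 36*v) dv

Using F^*(f dg) = (f ∘ F) d(g ∘ F), substitute each coordinate x_i by F_i(u, v) in f_i, and replace dx_i by d F_i = (∂F_i/∂u) du + (∂F_i/∂v) dv.
  For the x component: f_1(F) = -u^2 + 4*u*v - 12*v; d F_1 = (4*u + v) du + (u - 3) dv
  For the y component: f_2(F) = -3*u^2; d F_2 = (-3*v) du + (-3*u) dv
  For the z component: f_3(F) = 9*u^2; d F_3 = (6*u) du + (0) dv
Combining and collecting du, dv coefficients:
  coeff of du: 50*u^3 + 24*u^2*v + 4*u*v^2 - 48*u*v - 12*v^2
  coeff of dv: 8*u^3 + 4*u^2*v + 3*u^2 - 24*u*v + 36*v
F^* omega = (50*u^3 + 24*u^2*v + 4*u*v^2 - 48*u*v - 12*v^2) du + (8*u^3 + 4*u^2*v + 3*u^2 - 24*u*v + 36*v) dv.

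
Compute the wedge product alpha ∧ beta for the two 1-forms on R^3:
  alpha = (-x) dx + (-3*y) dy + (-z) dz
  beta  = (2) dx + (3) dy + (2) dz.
alpha ∧ beta = (-3*x + 6*y) dx ∧ dy + (-2*x + 2*z) dx ∧ dz + (-6*y + 3*z) dy ∧ dz

Distribute the wedge, using dx_i ∧ dx_j = -dx_j ∧ dx_i and dx_i ∧ dx_i = 0. For each pair (i, j) with i < j, the coefficient of dx_i ∧ dx_j in alpha ∧ beta is (alpha_i * beta_j - alpha_j * beta_i). Collecting: alpha ∧ beta = (-3*x + 6*y) dx ∧ dy + (-2*x + 2*z) dx ∧ dz + (-6*y + 3*z) dy ∧ dz.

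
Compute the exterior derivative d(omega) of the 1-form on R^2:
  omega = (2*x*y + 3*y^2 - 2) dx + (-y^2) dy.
d(omega) = (-2*x - 6*y) dx ∧ dy

For a 1-form omega = sum_i f_i dx_i, the exterior derivative is
  d(omega) = sum_{i < j} (∂f_j/∂x_i - ∂f_i/∂x_j) dx_i ∧ dx_j.
  coefficient of dx ∧ dy: ∂f_2/∂x - ∂f_1/∂y = ∂(-y^2)/∂x - ∂(2*x*y + 3*y^2 - 2)/∂y = -2*x - 6*y
Assembling: d(omega) = (-2*x - 6*y) dx ∧ dy.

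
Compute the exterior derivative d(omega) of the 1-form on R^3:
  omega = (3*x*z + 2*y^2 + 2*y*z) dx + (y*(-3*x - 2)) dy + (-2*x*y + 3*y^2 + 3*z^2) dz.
d(omega) = (-7*y - 2*z) dx ∧ dy + (-3*x - 4*y) dx ∧ dz + (-2*x + 6*y) dy ∧ dz

For a 1-form omega = sum_i f_i dx_i, the exterior derivative is
  d(omega) = sum_{i < j} (∂f_j/∂x_i - ∂f_i/∂x_j) dx_i ∧ dx_j.
  coefficient of dx ∧ dy: ∂f_2/∂x - ∂f_1/∂y = ∂(y*(-3*x - 2))/∂x - ∂(3*x*z + 2*y^2 + 2*y*z)/∂y = -7*y - 2*z
  coefficient of dx ∧ dz: ∂f_3/∂x - ∂f_1/∂z = ∂(-2*x*y + 3*y^2 + 3*z^2)/∂x - ∂(3*x*z + 2*y^2 + 2*y*z)/∂z = -3*x - 4*y
  coefficient of dy ∧ dz: ∂f_3/∂y - ∂f_2/∂z = ∂(-2*x*y + 3*y^2 + 3*z^2)/∂y - ∂(y*(-3*x - 2))/∂z = -2*x + 6*y
Assembling: d(omega) = (-7*y - 2*z) dx ∧ dy + (-3*x - 4*y) dx ∧ dz + (-2*x + 6*y) dy ∧ dz.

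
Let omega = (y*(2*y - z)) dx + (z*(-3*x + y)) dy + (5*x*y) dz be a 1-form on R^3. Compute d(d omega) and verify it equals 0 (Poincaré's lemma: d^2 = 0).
d(d omega) = 0

Step 1: d omega = sum_{i<j} (∂f_j/∂x_i - ∂f_i/∂x_j) dx_i ∧ dx_j:
  coeff of dx ∧ dy: -4*y - 2*z
  coeff of dx ∧ dz: 6*y
  coeff of dy ∧ dz: 8*x - y
Step 2: Apply d again to each 2-form coefficient. The only possible 3-form in R^3 is dx ∧ dy ∧ dz, with coefficient
  ∂(coeff of dy∧dz)/∂x - ∂(coeff of dx∧dz)/∂y + ∂(coeff of dx∧dy)/∂z
  = ∂/∂x (8*x - y) - ∂/∂y (6*y) + ∂/∂z (-4*y - 2*z).
Each of these terms simplifies to sums of mixed partials that cancel in pairs. The result is 0 (by equality of mixed partials for smooth functions — Schwarz / Clairaut).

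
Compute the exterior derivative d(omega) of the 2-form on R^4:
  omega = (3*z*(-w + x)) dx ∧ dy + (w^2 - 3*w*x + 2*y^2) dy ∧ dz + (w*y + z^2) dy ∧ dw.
d(omega) = (-6*w + 3*x) dx ∧ dy ∧ dz + (-3*z) dx ∧ dy ∧ dw + (2*w - 3*x - 2*z) dy ∧ dz ∧ dw

For a 2-form omega = sum_{i<j} g_{ij} dx_i ∧ dx_j, the exterior derivative is
  d(omega) = sum_{i<j} d(g_{ij}) ∧ dx_i ∧ dx_j = sum_{i<j, k} (∂g_{ij}/∂x_k) dx_k ∧ dx_i ∧ dx_j.
Expand each term, using dx_k ∧ dx_i ∧ dx_j = sgn(permutation) dx_{(a)} ∧ dx_{(b)} ∧ dx_{(c)} with (a < b < c) sorted:
  d(3*z*(-w + x)) includes (∂/∂z)(3*z*(-w + x)) dz = (-3*w + 3*x) dz, which multiplied by dx ∧ dy gives (-3*w + 3*x) dx ∧ dy ∧ dz
  d(3*z*(-w + x)) includes (∂/∂w)(3*z*(-w + x)) dw = (-3*z) dw, which multiplied by dx ∧ dy gives (-3*z) dx ∧ dy ∧ dw
  d(w^2 - 3*w*x + 2*y^2) includes (∂/∂x)(w^2 - 3*w*x + 2*y^2) dx = (-3*w) dx, which multiplied by dy ∧ dz gives (-3*w) dx ∧ dy ∧ dz
  d(w^2 - 3*w*x + 2*y^2) includes (∂/∂w)(w^2 - 3*w*x + 2*y^2) dw = (2*w - 3*x) dw, which multiplied by dy ∧ dz gives (2*w - 3*x) dy ∧ dz ∧ dw
  d(w*y + z^2) includes (∂/∂z)(w*y + z^2) dz = (2*z) dz, which multiplied by dy ∧ dw gives (-2*z) dy ∧ dz ∧ dw
Collecting like 3-forms: d(omega) = (-6*w + 3*x) dx ∧ dy ∧ dz + (-3*z) dx ∧ dy ∧ dw + (2*w - 3*x - 2*z) dy ∧ dz ∧ dw.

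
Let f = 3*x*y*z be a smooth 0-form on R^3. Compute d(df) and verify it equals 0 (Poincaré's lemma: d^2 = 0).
d(df) = 0

Step 1: df = sum_i (∂f/∂x_i) dx_i = (3*y*z) dx + (3*x*z) dy + (3*x*y) dz.
Step 2: Apply d again. Using the 1-form formula, the coefficient of dx ∧ dy in d(df) is ∂^2 f/∂x ∂y - ∂^2 f/∂y ∂x = (3*z) - (3*z) = 0 (equality of mixed partials for smooth f).
Similarly for dx ∧ dz and dy ∧ dz — all coefficients vanish. So d(df) = 0.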